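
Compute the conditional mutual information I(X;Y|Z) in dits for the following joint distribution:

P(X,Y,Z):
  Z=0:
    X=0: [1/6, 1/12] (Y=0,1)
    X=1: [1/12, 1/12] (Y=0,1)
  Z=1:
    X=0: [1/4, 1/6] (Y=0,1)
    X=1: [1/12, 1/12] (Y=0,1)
0.0036 dits

Conditional mutual information: I(X;Y|Z) = H(X|Z) + H(Y|Z) - H(X,Y|Z)

H(Z) = 0.2950
H(X,Z) = 0.5683 → H(X|Z) = 0.2734
H(Y,Z) = 0.5898 → H(Y|Z) = 0.2948
H(X,Y,Z) = 0.8596 → H(X,Y|Z) = 0.5646

I(X;Y|Z) = 0.2734 + 0.2948 - 0.5646 = 0.0036 dits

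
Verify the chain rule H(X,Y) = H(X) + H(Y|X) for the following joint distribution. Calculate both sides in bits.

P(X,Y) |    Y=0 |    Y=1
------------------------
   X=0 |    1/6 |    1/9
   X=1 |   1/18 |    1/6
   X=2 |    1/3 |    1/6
H(X,Y) = 2.4047, H(X) = 1.4955, H(Y|X) = 0.9091 (all in bits)

Chain rule: H(X,Y) = H(X) + H(Y|X)

Left side — joint entropy directly:
H(X,Y) = -Σ p(x,y) log p(x,y) = 2.4047 bits

Right side — compute H(Y|X) from the conditional distributions:
P(X) = (5/18, 2/9, 1/2), so H(X) = 1.4955 bits
H(Y|X) = Σ_x P(X=x) · H(Y|X=x):
  P(Y|X=0) = (3/5, 2/5), H(Y|X=0) = 0.9710, weight P(X=0) = 5/18
  P(Y|X=1) = (1/4, 3/4), H(Y|X=1) = 0.8113, weight P(X=1) = 2/9
  P(Y|X=2) = (2/3, 1/3), H(Y|X=2) = 0.9183, weight P(X=2) = 1/2
H(Y|X) = 0.9091 bits

H(X) + H(Y|X) = 1.4955 + 0.9091 = 2.4047 bits

Both sides equal 2.4047 bits. ✓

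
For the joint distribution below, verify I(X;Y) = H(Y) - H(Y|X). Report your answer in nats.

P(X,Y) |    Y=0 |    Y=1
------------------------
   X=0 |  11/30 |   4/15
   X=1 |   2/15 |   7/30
I(X;Y) = 0.0217 nats

Mutual information has multiple equivalent forms:
- I(X;Y) = H(X) - H(X|Y)
- I(X;Y) = H(Y) - H(Y|X)
- I(X;Y) = H(X) + H(Y) - H(X,Y)

Computing all quantities:
H(X) = 0.6572, H(Y) = 0.6931, H(X,Y) = 1.3286
H(X|Y) = 0.6354, H(Y|X) = 0.6714

Verification:
H(X) - H(X|Y) = 0.6572 - 0.6354 = 0.0217
H(Y) - H(Y|X) = 0.6931 - 0.6714 = 0.0217
H(X) + H(Y) - H(X,Y) = 0.6572 + 0.6931 - 1.3286 = 0.0217

All forms give I(X;Y) = 0.0217 nats. ✓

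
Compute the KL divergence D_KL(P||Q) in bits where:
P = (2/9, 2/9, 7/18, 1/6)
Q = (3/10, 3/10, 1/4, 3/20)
0.0808 bits

KL divergence: D_KL(P||Q) = Σ p(x) log(p(x)/q(x))

Computing term by term:
  x=0: 2/9 × log_2[(2/9)/(3/10)] = 2/9 × -0.4330 = -0.0962
  x=1: 2/9 × log_2[(2/9)/(3/10)] = 2/9 × -0.4330 = -0.0962
  x=2: 7/18 × log_2[(7/18)/(1/4)] = 7/18 × 0.6374 = 0.2479
  x=3: 1/6 × log_2[(1/6)/(3/20)] = 1/6 × 0.1520 = 0.0253

D_KL(P||Q) = 0.0808 bits

Note: KL divergence is always non-negative and equals 0 iff P = Q.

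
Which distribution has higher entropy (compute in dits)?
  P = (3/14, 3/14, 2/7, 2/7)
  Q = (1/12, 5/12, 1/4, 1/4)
P

Computing entropies in dits:
H(P) = 0.5976
H(Q) = 0.5494

Distribution P has higher entropy.

Intuition: The distribution closer to uniform (more spread out) has higher entropy.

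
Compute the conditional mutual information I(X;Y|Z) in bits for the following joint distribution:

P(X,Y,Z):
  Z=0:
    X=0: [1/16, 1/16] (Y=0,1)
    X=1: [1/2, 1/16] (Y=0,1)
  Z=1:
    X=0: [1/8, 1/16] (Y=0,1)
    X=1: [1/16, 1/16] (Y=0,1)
0.0684 bits

Conditional mutual information: I(X;Y|Z) = H(X|Z) + H(Y|Z) - H(X,Y|Z)

H(Z) = 0.8960
H(X,Z) = 1.6697 → H(X|Z) = 0.7737
H(Y,Z) = 1.6697 → H(Y|Z) = 0.7737
H(X,Y,Z) = 2.3750 → H(X,Y|Z) = 1.4790

I(X;Y|Z) = 0.7737 + 0.7737 - 1.4790 = 0.0684 bits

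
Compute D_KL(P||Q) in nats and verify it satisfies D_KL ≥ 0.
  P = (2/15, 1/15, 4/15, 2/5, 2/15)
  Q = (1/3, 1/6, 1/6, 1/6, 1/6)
0.2625 nats

KL divergence satisfies the Gibbs inequality: D_KL(P||Q) ≥ 0 for all distributions P, Q.

D_KL(P||Q) = Σ p(x) log(p(x)/q(x))
Term by term:
  x=0: 2/15 × log_e[(2/15)/(1/3)] = -0.1222
  x=1: 1/15 × log_e[(1/15)/(1/6)] = -0.0611
  x=2: 4/15 × log_e[(4/15)/(1/6)] = 0.1253
  x=3: 2/5 × log_e[(2/5)/(1/6)] = 0.3502
  x=4: 2/15 × log_e[(2/15)/(1/6)] = -0.0298
D_KL(P||Q) = 0.2625 nats

D_KL(P||Q) = 0.2625 ≥ 0 ✓

This non-negativity is a fundamental property: relative entropy cannot be negative because it measures how different Q is from P.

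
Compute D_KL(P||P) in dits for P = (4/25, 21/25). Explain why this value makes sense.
0.0000 dits

KL divergence satisfies the Gibbs inequality: D_KL(P||Q) ≥ 0 for all distributions P, Q.

D_KL(P||Q) = Σ p(x) log(p(x)/q(x))
Each term is p(x) × log_10(p(x)/p(x)) = p(x) × log_10(1) = 0, so the sum is 0.
D_KL(P||Q) = 0.0000 dits

When P = Q, the KL divergence is exactly 0, as there is no 'divergence' between identical distributions.

This non-negativity is a fundamental property: relative entropy cannot be negative because it measures how different Q is from P.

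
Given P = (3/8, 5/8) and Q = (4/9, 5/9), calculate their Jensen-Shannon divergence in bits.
0.0036 bits

Jensen-Shannon divergence is:
JSD(P||Q) = 0.5 × D_KL(P||M) + 0.5 × D_KL(Q||M)
where M = 0.5 × (P + Q) is the mixture distribution.

M = 0.5 × (3/8, 5/8) + 0.5 × (4/9, 5/9) = (0.409722, 0.590278)

D_KL(P||M) = 0.0036 bits
D_KL(Q||M) = 0.0036 bits

JSD(P||Q) = 0.5 × 0.0036 + 0.5 × 0.0036 = 0.0036 bits

Unlike KL divergence, JSD is symmetric and bounded: 0 ≤ JSD ≤ log(2).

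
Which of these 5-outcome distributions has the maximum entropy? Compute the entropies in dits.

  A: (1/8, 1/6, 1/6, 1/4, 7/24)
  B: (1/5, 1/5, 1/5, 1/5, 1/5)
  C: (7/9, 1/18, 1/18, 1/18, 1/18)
B

For a discrete distribution over n outcomes, entropy is maximized by the uniform distribution.

Computing entropies:
H(A) = 0.6789 dits
H(B) = 0.6990 dits
H(C) = 0.3638 dits

The uniform distribution (where all probabilities equal 1/5) achieves the maximum entropy of log_10(5) = 0.6990 dits.

Distribution B has the highest entropy.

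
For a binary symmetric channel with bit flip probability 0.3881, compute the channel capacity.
0.0364 bits

For a binary symmetric channel (BSC) with error probability p:
Capacity C = 1 - H(p) bits per symbol

where H(p) = -p log₂(p) - (1-p) log₂(1-p) is the binary entropy function.

H(0.3881) = 0.9636 bits
C = 1 - 0.9636 = 0.0364 bits per symbol

This means we can reliably transmit up to 0.0364 bits of information per channel use.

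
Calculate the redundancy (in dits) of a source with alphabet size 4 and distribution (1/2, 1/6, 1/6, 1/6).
0.0625 dits

Redundancy measures how far a source is from maximum entropy:
R = H_max - H(X)

Maximum entropy for 4 symbols: H_max = log_10(4) = 0.6021 dits
Actual entropy: H(X) = 0.5396 dits
Redundancy: R = 0.6021 - 0.5396 = 0.0625 dits

This redundancy represents potential for compression: the source could be compressed by 0.0625 dits per symbol.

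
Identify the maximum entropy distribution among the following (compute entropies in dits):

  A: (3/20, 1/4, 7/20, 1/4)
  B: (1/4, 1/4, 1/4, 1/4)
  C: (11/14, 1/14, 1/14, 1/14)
B

For a discrete distribution over n outcomes, entropy is maximized by the uniform distribution.

Computing entropies:
H(A) = 0.5842 dits
H(B) = 0.6021 dits
H(C) = 0.3279 dits

The uniform distribution (where all probabilities equal 1/4) achieves the maximum entropy of log_10(4) = 0.6021 dits.

Distribution B has the highest entropy.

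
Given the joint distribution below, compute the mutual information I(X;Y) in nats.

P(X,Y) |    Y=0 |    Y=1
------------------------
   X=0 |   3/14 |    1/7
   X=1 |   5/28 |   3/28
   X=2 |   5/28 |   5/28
0.0060 nats

Mutual information: I(X;Y) = H(X) + H(Y) - H(X,Y)

Marginals:
P(X) = (5/14, 2/7, 5/14), H(X) = 1.0934 nats
P(Y) = (4/7, 3/7), H(Y) = 0.6829 nats

Joint entropy: H(X,Y) = 1.7703 nats

I(X;Y) = 1.0934 + 0.6829 - 1.7703 = 0.0060 nats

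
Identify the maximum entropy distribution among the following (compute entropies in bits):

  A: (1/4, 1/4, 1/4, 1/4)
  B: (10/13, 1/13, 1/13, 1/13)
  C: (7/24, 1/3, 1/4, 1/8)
A

For a discrete distribution over n outcomes, entropy is maximized by the uniform distribution.

Computing entropies:
H(A) = 2.0000 bits
H(B) = 1.1451 bits
H(C) = 1.9218 bits

The uniform distribution (where all probabilities equal 1/4) achieves the maximum entropy of log_2(4) = 2.0000 bits.

Distribution A has the highest entropy.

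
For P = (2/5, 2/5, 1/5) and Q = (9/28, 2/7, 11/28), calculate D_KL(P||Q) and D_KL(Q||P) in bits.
D_KL(P||Q) = 0.1256, D_KL(Q||P) = 0.1425

KL divergence is not symmetric: D_KL(P||Q) ≠ D_KL(Q||P) in general.

D_KL(P||Q) = 0.1256 bits
D_KL(Q||P) = 0.1425 bits

No, they are not equal!

This asymmetry is why KL divergence is not a true distance metric.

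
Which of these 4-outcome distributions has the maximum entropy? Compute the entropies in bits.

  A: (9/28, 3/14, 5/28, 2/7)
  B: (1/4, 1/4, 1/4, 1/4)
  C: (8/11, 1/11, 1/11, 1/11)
B

For a discrete distribution over n outcomes, entropy is maximized by the uniform distribution.

Computing entropies:
H(A) = 1.9628 bits
H(B) = 2.0000 bits
H(C) = 1.2776 bits

The uniform distribution (where all probabilities equal 1/4) achieves the maximum entropy of log_2(4) = 2.0000 bits.

Distribution B has the highest entropy.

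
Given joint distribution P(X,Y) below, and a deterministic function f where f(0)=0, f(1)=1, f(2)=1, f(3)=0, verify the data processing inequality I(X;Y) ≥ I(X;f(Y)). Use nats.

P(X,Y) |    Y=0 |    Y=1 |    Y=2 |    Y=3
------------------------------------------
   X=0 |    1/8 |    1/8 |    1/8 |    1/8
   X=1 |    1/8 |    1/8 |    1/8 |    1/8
I(X;Y) = 0.0000, I(X;f(Y)) = 0.0000, inequality holds: 0.0000 ≥ 0.0000

Data Processing Inequality: For any Markov chain X → Y → Z, we have I(X;Y) ≥ I(X;Z).

Here Z = f(Y) is a deterministic function of Y, forming X → Y → Z.

Original I(X;Y) = 0.0000 nats

After applying f:
P(X,Z) where Z=f(Y):
- P(X,Z=0) = P(X,Y=0) + P(X,Y=3)
- P(X,Z=1) = P(X,Y=1) + P(X,Y=2)

I(X;Z) = I(X;f(Y)) = 0.0000 nats

Verification: 0.0000 ≥ 0.0000 ✓

Information cannot be created by processing; the function f can only lose information about X.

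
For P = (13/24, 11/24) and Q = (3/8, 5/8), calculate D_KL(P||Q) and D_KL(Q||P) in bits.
D_KL(P||Q) = 0.0823, D_KL(Q||P) = 0.0807

KL divergence is not symmetric: D_KL(P||Q) ≠ D_KL(Q||P) in general.

D_KL(P||Q) = 0.0823 bits
D_KL(Q||P) = 0.0807 bits

No, they are not equal!

This asymmetry is why KL divergence is not a true distance metric.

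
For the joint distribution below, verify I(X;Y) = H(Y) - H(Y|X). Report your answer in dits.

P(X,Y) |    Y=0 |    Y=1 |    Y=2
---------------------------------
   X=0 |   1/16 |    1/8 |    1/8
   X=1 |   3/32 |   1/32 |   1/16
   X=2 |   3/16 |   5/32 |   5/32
I(X;Y) = 0.0134 dits

Mutual information has multiple equivalent forms:
- I(X;Y) = H(X) - H(X|Y)
- I(X;Y) = H(Y) - H(Y|X)
- I(X;Y) = H(X) + H(Y) - H(X,Y)

Computing all quantities:
H(X) = 0.4447, H(Y) = 0.4767, H(X,Y) = 0.9079
H(X|Y) = 0.4313, H(Y|X) = 0.4633

Verification:
H(X) - H(X|Y) = 0.4447 - 0.4313 = 0.0134
H(Y) - H(Y|X) = 0.4767 - 0.4633 = 0.0134
H(X) + H(Y) - H(X,Y) = 0.4447 + 0.4767 - 0.9079 = 0.0134

All forms give I(X;Y) = 0.0134 dits. ✓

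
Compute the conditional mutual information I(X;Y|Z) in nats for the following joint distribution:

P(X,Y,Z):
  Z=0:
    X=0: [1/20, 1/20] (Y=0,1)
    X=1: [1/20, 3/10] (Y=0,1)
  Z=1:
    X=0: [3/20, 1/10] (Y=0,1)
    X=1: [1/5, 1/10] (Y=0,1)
0.0268 nats

Conditional mutual information: I(X;Y|Z) = H(X|Z) + H(Y|Z) - H(X,Y|Z)

H(Z) = 0.6881
H(X,Z) = 1.3055 → H(X|Z) = 0.6173
H(Y,Z) = 1.2870 → H(Y|Z) = 0.5989
H(X,Y,Z) = 1.8775 → H(X,Y|Z) = 1.1894

I(X;Y|Z) = 0.6173 + 0.5989 - 1.1894 = 0.0268 nats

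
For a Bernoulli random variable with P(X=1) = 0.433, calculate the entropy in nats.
0.6841 nats

The binary entropy function is:
H(p) = -p log(p) - (1-p) log(1-p)

H(0.433) = -0.433 × log_e(0.433) - 0.567 × log_e(0.567)
H(0.433) = 0.6841 nats

Note: Binary entropy is maximized at p=0.5 (H=1 bit) and minimized at p=0 or p=1 (H=0).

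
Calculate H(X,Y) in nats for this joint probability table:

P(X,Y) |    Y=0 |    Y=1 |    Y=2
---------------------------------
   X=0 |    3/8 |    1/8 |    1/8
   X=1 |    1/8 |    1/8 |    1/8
1.6675 nats

Joint entropy is H(X,Y) = -Σ_{x,y} p(x,y) log p(x,y).

Summing over all non-zero entries:
H(X,Y) = -[3/8·log_e(3/8) + 1/8·log_e(1/8) + 1/8·log_e(1/8) + 1/8·log_e(1/8) + 1/8·log_e(1/8) + 1/8·log_e(1/8)]
H(X,Y) = 1.6675 nats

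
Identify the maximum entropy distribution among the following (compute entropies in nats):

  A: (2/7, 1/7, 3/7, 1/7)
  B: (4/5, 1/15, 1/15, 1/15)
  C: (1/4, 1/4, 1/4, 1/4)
C

For a discrete distribution over n outcomes, entropy is maximized by the uniform distribution.

Computing entropies:
H(A) = 1.2770 nats
H(B) = 0.7201 nats
H(C) = 1.3863 nats

The uniform distribution (where all probabilities equal 1/4) achieves the maximum entropy of log_e(4) = 1.3863 nats.

Distribution C has the highest entropy.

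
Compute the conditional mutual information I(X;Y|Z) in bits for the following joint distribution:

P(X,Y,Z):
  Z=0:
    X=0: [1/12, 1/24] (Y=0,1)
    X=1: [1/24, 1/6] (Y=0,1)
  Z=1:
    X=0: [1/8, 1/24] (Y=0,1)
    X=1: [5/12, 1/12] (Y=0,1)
0.0569 bits

Conditional mutual information: I(X;Y|Z) = H(X|Z) + H(Y|Z) - H(X,Y|Z)

H(Z) = 0.9183
H(X,Z) = 1.7773 → H(X|Z) = 0.8590
H(Y,Z) = 1.7006 → H(Y|Z) = 0.7823
H(X,Y,Z) = 2.5027 → H(X,Y|Z) = 1.5844

I(X;Y|Z) = 0.8590 + 0.7823 - 1.5844 = 0.0569 bits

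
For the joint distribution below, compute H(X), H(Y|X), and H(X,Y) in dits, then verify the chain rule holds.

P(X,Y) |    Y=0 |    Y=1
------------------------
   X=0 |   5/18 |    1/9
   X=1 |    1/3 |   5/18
H(X,Y) = 0.5741, H(X) = 0.2902, H(Y|X) = 0.2839 (all in dits)

Chain rule: H(X,Y) = H(X) + H(Y|X)

Left side — joint entropy directly:
H(X,Y) = -Σ p(x,y) log p(x,y) = 0.5741 dits

Right side — compute H(Y|X) from the conditional distributions:
P(X) = (7/18, 11/18), so H(X) = 0.2902 dits
H(Y|X) = Σ_x P(X=x) · H(Y|X=x):
  P(Y|X=0) = (5/7, 2/7), H(Y|X=0) = 0.2598, weight P(X=0) = 7/18
  P(Y|X=1) = (6/11, 5/11), H(Y|X=1) = 0.2992, weight P(X=1) = 11/18
H(Y|X) = 0.2839 dits

H(X) + H(Y|X) = 0.2902 + 0.2839 = 0.5741 dits

Both sides equal 0.5741 dits. ✓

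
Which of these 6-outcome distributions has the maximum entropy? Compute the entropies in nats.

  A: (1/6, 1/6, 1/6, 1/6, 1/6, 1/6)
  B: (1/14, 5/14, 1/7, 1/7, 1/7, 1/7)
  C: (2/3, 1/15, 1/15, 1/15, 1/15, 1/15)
A

For a discrete distribution over n outcomes, entropy is maximized by the uniform distribution.

Computing entropies:
H(A) = 1.7918 nats
H(B) = 1.6682 nats
H(C) = 1.1730 nats

The uniform distribution (where all probabilities equal 1/6) achieves the maximum entropy of log_e(6) = 1.7918 nats.

Distribution A has the highest entropy.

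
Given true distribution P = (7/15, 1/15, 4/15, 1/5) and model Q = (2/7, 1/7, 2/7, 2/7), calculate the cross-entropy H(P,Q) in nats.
1.2990 nats

Cross-entropy: H(P,Q) = -Σ p(x) log q(x)

Alternatively: H(P,Q) = H(P) + D_KL(P||Q)
H(P) = 1.2106 nats
D_KL(P||Q) = 0.0884 nats

H(P,Q) = 1.2106 + 0.0884 = 1.2990 nats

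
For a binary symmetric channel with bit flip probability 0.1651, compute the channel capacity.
0.3536 bits

For a binary symmetric channel (BSC) with error probability p:
Capacity C = 1 - H(p) bits per symbol

where H(p) = -p log₂(p) - (1-p) log₂(1-p) is the binary entropy function.

H(0.1651) = 0.6464 bits
C = 1 - 0.6464 = 0.3536 bits per symbol

This means we can reliably transmit up to 0.3536 bits of information per channel use.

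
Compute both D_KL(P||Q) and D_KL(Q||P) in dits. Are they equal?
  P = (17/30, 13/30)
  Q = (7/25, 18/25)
D_KL(P||Q) = 0.0779, D_KL(Q||P) = 0.0730

KL divergence is not symmetric: D_KL(P||Q) ≠ D_KL(Q||P) in general.

D_KL(P||Q) = 0.0779 dits
D_KL(Q||P) = 0.0730 dits

No, they are not equal!

This asymmetry is why KL divergence is not a true distance metric.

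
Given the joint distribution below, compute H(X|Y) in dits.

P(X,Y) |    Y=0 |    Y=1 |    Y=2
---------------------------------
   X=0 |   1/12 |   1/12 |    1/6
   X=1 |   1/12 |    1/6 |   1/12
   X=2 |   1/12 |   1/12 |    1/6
0.4607 dits

Using the chain rule: H(X|Y) = H(X,Y) - H(Y)

First, compute H(X,Y) = 0.9287 dits

Marginal P(Y) = (1/4, 1/3, 5/12)
H(Y) = 0.4680 dits

H(X|Y) = H(X,Y) - H(Y) = 0.9287 - 0.4680 = 0.4607 dits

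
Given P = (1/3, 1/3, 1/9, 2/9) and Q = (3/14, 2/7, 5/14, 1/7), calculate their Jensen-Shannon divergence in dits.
0.0199 dits

Jensen-Shannon divergence is:
JSD(P||Q) = 0.5 × D_KL(P||M) + 0.5 × D_KL(Q||M)
where M = 0.5 × (P + Q) is the mixture distribution.

M = 0.5 × (1/3, 1/3, 1/9, 2/9) + 0.5 × (3/14, 2/7, 5/14, 1/7) = (0.27381, 0.309524, 0.234127, 0.18254)

D_KL(P||M) = 0.0222 dits
D_KL(Q||M) = 0.0175 dits

JSD(P||Q) = 0.5 × 0.0222 + 0.5 × 0.0175 = 0.0199 dits

Unlike KL divergence, JSD is symmetric and bounded: 0 ≤ JSD ≤ log(2).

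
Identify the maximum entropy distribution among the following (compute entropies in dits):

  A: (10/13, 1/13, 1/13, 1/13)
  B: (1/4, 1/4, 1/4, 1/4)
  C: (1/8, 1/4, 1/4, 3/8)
B

For a discrete distribution over n outcomes, entropy is maximized by the uniform distribution.

Computing entropies:
H(A) = 0.3447 dits
H(B) = 0.6021 dits
H(C) = 0.5737 dits

The uniform distribution (where all probabilities equal 1/4) achieves the maximum entropy of log_10(4) = 0.6021 dits.

Distribution B has the highest entropy.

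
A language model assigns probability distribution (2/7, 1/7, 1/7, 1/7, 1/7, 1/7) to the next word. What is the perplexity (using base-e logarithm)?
5.7423

Perplexity is e^H (or exp(H) for natural log).

First, H = -Σ p log p = 1.7479 nats
Perplexity = e^1.7479 = 5.7423

Interpretation: The model's uncertainty is equivalent to choosing uniformly among 5.7 options.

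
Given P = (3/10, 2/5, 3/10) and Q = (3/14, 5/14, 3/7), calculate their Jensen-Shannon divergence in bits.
0.0143 bits

Jensen-Shannon divergence is:
JSD(P||Q) = 0.5 × D_KL(P||M) + 0.5 × D_KL(Q||M)
where M = 0.5 × (P + Q) is the mixture distribution.

M = 0.5 × (3/10, 2/5, 3/10) + 0.5 × (3/14, 5/14, 3/7) = (9/35, 0.378571, 0.364286)

D_KL(P||M) = 0.0145 bits
D_KL(Q||M) = 0.0141 bits

JSD(P||Q) = 0.5 × 0.0145 + 0.5 × 0.0141 = 0.0143 bits

Unlike KL divergence, JSD is symmetric and bounded: 0 ≤ JSD ≤ log(2).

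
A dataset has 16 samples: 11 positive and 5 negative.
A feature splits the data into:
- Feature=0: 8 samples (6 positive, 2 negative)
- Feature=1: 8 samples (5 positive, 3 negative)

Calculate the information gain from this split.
0.0132 bits

Information Gain = H(Y) - H(Y|Feature)

Before split:
P(positive) = 11/16 = 0.6875
H(Y) = 0.8960 bits

After split:
Feature=0: H = 0.8113 bits (weight = 8/16)
Feature=1: H = 0.9544 bits (weight = 8/16)
H(Y|Feature) = (8/16)×0.8113 + (8/16)×0.9544 = 0.8829 bits

Information Gain = 0.8960 - 0.8829 = 0.0132 bits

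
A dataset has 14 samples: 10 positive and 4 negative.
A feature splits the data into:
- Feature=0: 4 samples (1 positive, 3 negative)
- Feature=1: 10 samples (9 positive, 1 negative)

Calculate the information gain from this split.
0.2963 bits

Information Gain = H(Y) - H(Y|Feature)

Before split:
P(positive) = 10/14 = 0.7143
H(Y) = 0.8631 bits

After split:
Feature=0: H = 0.8113 bits (weight = 4/14)
Feature=1: H = 0.4690 bits (weight = 10/14)
H(Y|Feature) = (4/14)×0.8113 + (10/14)×0.4690 = 0.5668 bits

Information Gain = 0.8631 - 0.5668 = 0.2963 bits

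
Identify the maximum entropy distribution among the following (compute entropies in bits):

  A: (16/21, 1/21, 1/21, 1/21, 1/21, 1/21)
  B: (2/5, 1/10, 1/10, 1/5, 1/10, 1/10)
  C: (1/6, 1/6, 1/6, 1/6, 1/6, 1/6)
C

For a discrete distribution over n outcomes, entropy is maximized by the uniform distribution.

Computing entropies:
H(A) = 1.3447 bits
H(B) = 2.3219 bits
H(C) = 2.5850 bits

The uniform distribution (where all probabilities equal 1/6) achieves the maximum entropy of log_2(6) = 2.5850 bits.

Distribution C has the highest entropy.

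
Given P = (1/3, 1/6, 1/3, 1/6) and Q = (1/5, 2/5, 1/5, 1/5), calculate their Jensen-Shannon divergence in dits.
0.0184 dits

Jensen-Shannon divergence is:
JSD(P||Q) = 0.5 × D_KL(P||M) + 0.5 × D_KL(Q||M)
where M = 0.5 × (P + Q) is the mixture distribution.

M = 0.5 × (1/3, 1/6, 1/3, 1/6) + 0.5 × (1/5, 2/5, 1/5, 1/5) = (4/15, 0.283333, 4/15, 0.183333)

D_KL(P||M) = 0.0193 dits
D_KL(Q||M) = 0.0175 dits

JSD(P||Q) = 0.5 × 0.0193 + 0.5 × 0.0175 = 0.0184 dits

Unlike KL divergence, JSD is symmetric and bounded: 0 ≤ JSD ≤ log(2).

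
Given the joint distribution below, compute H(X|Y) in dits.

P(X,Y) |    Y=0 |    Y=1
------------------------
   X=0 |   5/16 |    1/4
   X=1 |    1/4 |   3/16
0.2976 dits

Using the chain rule: H(X|Y) = H(X,Y) - H(Y)

First, compute H(X,Y) = 0.5952 dits

Marginal P(Y) = (9/16, 7/16)
H(Y) = 0.2976 dits

H(X|Y) = H(X,Y) - H(Y) = 0.5952 - 0.2976 = 0.2976 dits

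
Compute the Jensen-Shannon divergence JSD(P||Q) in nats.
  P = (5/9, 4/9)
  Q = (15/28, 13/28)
0.0002 nats

Jensen-Shannon divergence is:
JSD(P||Q) = 0.5 × D_KL(P||M) + 0.5 × D_KL(Q||M)
where M = 0.5 × (P + Q) is the mixture distribution.

M = 0.5 × (5/9, 4/9) + 0.5 × (15/28, 13/28) = (0.545635, 0.454365)

D_KL(P||M) = 0.0002 nats
D_KL(Q||M) = 0.0002 nats

JSD(P||Q) = 0.5 × 0.0002 + 0.5 × 0.0002 = 0.0002 nats

Unlike KL divergence, JSD is symmetric and bounded: 0 ≤ JSD ≤ log(2).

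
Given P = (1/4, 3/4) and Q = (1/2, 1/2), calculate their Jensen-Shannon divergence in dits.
0.0147 dits

Jensen-Shannon divergence is:
JSD(P||Q) = 0.5 × D_KL(P||M) + 0.5 × D_KL(Q||M)
where M = 0.5 × (P + Q) is the mixture distribution.

M = 0.5 × (1/4, 3/4) + 0.5 × (1/2, 1/2) = (3/8, 5/8)

D_KL(P||M) = 0.0154 dits
D_KL(Q||M) = 0.0140 dits

JSD(P||Q) = 0.5 × 0.0154 + 0.5 × 0.0140 = 0.0147 dits

Unlike KL divergence, JSD is symmetric and bounded: 0 ≤ JSD ≤ log(2).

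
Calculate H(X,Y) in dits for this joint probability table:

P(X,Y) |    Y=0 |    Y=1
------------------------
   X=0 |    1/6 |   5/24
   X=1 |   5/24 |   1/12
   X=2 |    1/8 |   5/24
0.7583 dits

Joint entropy is H(X,Y) = -Σ_{x,y} p(x,y) log p(x,y).

Summing over all non-zero entries:
H(X,Y) = -[1/6·log_10(1/6) + 5/24·log_10(5/24) + 5/24·log_10(5/24) + 1/12·log_10(1/12) + 1/8·log_10(1/8) + 5/24·log_10(5/24)]
H(X,Y) = 0.7583 dits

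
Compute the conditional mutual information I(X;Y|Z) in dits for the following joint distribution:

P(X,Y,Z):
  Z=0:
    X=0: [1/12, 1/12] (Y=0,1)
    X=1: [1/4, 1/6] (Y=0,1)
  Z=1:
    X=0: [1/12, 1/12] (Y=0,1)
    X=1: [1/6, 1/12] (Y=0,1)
0.0036 dits

Conditional mutual information: I(X;Y|Z) = H(X|Z) + H(Y|Z) - H(X,Y|Z)

H(Z) = 0.2950
H(X,Z) = 0.5683 → H(X|Z) = 0.2734
H(Y,Z) = 0.5898 → H(Y|Z) = 0.2948
H(X,Y,Z) = 0.8596 → H(X,Y|Z) = 0.5646

I(X;Y|Z) = 0.2734 + 0.2948 - 0.5646 = 0.0036 dits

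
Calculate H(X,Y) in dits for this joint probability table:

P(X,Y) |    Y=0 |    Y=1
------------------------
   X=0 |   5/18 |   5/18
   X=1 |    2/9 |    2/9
0.5994 dits

Joint entropy is H(X,Y) = -Σ_{x,y} p(x,y) log p(x,y).

Summing over all non-zero entries:
H(X,Y) = -[5/18·log_10(5/18) + 5/18·log_10(5/18) + 2/9·log_10(2/9) + 2/9·log_10(2/9)]
H(X,Y) = 0.5994 dits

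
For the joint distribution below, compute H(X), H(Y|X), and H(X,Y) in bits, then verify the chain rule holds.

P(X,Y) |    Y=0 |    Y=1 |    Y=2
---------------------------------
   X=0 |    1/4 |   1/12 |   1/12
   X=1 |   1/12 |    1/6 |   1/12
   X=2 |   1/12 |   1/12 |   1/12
H(X,Y) = 3.0221, H(X) = 1.5546, H(Y|X) = 1.4675 (all in bits)

Chain rule: H(X,Y) = H(X) + H(Y|X)

Left side — joint entropy directly:
H(X,Y) = -Σ p(x,y) log p(x,y) = 3.0221 bits

Right side — compute H(Y|X) from the conditional distributions:
P(X) = (5/12, 1/3, 1/4), so H(X) = 1.5546 bits
H(Y|X) = Σ_x P(X=x) · H(Y|X=x):
  P(Y|X=0) = (3/5, 1/5, 1/5), H(Y|X=0) = 1.3710, weight P(X=0) = 5/12
  P(Y|X=1) = (1/4, 1/2, 1/4), H(Y|X=1) = 1.5000, weight P(X=1) = 1/3
  P(Y|X=2) = (1/3, 1/3, 1/3), H(Y|X=2) = 1.5850, weight P(X=2) = 1/4
H(Y|X) = 1.4675 bits

H(X) + H(Y|X) = 1.5546 + 1.4675 = 3.0221 bits

Both sides equal 3.0221 bits. ✓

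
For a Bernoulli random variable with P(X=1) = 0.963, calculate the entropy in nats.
0.1583 nats

The binary entropy function is:
H(p) = -p log(p) - (1-p) log(1-p)

H(0.963) = -0.963 × log_e(0.963) - 0.037 × log_e(0.037)
H(0.963) = 0.1583 nats

Note: Binary entropy is maximized at p=0.5 (H=1 bit) and minimized at p=0 or p=1 (H=0).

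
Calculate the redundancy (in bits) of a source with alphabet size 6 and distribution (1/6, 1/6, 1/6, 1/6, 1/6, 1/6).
0.0000 bits

Redundancy measures how far a source is from maximum entropy:
R = H_max - H(X)

Maximum entropy for 6 symbols: H_max = log_2(6) = 2.5850 bits
Actual entropy: H(X) = 2.5850 bits
Redundancy: R = 2.5850 - 2.5850 = 0.0000 bits

This redundancy represents potential for compression: the source could be compressed by 0.0000 bits per symbol.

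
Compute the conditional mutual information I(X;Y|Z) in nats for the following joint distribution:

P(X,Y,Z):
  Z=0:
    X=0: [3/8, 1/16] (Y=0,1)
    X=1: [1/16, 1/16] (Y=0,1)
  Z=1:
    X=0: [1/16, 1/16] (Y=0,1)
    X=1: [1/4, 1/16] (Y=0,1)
0.0506 nats

Conditional mutual information: I(X;Y|Z) = H(X|Z) + H(Y|Z) - H(X,Y|Z)

H(Z) = 0.6853
H(X,Z) = 1.2450 → H(X|Z) = 0.5597
H(Y,Z) = 1.2450 → H(Y|Z) = 0.5597
H(X,Y,Z) = 1.7541 → H(X,Y|Z) = 1.0688

I(X;Y|Z) = 0.5597 + 0.5597 - 1.0688 = 0.0506 nats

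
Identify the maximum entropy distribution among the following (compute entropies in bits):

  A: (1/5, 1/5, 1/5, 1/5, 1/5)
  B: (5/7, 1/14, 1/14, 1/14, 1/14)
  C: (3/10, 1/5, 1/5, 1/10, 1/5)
A

For a discrete distribution over n outcomes, entropy is maximized by the uniform distribution.

Computing entropies:
H(A) = 2.3219 bits
H(B) = 1.4345 bits
H(C) = 2.2464 bits

The uniform distribution (where all probabilities equal 1/5) achieves the maximum entropy of log_2(5) = 2.3219 bits.

Distribution A has the highest entropy.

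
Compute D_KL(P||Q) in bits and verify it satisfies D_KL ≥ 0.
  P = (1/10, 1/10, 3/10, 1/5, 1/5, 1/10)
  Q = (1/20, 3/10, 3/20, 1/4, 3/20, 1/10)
0.2601 bits

KL divergence satisfies the Gibbs inequality: D_KL(P||Q) ≥ 0 for all distributions P, Q.

D_KL(P||Q) = Σ p(x) log(p(x)/q(x))
Term by term:
  x=0: 1/10 × log_2[(1/10)/(1/20)] = 0.1000
  x=1: 1/10 × log_2[(1/10)/(3/10)] = -0.1585
  x=2: 3/10 × log_2[(3/10)/(3/20)] = 0.3000
  x=3: 1/5 × log_2[(1/5)/(1/4)] = -0.0644
  x=4: 1/5 × log_2[(1/5)/(3/20)] = 0.0830
  x=5: 1/10 × log_2[(1/10)/(1/10)] = 0.0000
D_KL(P||Q) = 0.2601 bits

D_KL(P||Q) = 0.2601 ≥ 0 ✓

This non-negativity is a fundamental property: relative entropy cannot be negative because it measures how different Q is from P.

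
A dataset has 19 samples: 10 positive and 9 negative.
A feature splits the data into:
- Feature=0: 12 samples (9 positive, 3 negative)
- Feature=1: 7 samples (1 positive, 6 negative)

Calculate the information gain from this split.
0.2676 bits

Information Gain = H(Y) - H(Y|Feature)

Before split:
P(positive) = 10/19 = 0.5263
H(Y) = 0.9980 bits

After split:
Feature=0: H = 0.8113 bits (weight = 12/19)
Feature=1: H = 0.5917 bits (weight = 7/19)
H(Y|Feature) = (12/19)×0.8113 + (7/19)×0.5917 = 0.7304 bits

Information Gain = 0.9980 - 0.7304 = 0.2676 bits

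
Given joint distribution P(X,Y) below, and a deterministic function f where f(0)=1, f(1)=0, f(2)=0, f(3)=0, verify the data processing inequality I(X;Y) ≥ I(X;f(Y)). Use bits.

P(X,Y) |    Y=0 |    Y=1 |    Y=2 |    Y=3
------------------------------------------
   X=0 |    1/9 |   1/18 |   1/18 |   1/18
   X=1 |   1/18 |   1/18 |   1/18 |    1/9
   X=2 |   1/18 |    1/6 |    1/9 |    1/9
I(X;Y) = 0.0764, I(X;f(Y)) = 0.0524, inequality holds: 0.0764 ≥ 0.0524

Data Processing Inequality: For any Markov chain X → Y → Z, we have I(X;Y) ≥ I(X;Z).

Here Z = f(Y) is a deterministic function of Y, forming X → Y → Z.

Original I(X;Y) = 0.0764 bits

After applying f:
P(X,Z) where Z=f(Y):
- P(X,Z=0) = P(X,Y=1) + P(X,Y=2) + P(X,Y=3)
- P(X,Z=1) = P(X,Y=0)

I(X;Z) = I(X;f(Y)) = 0.0524 bits

Verification: 0.0764 ≥ 0.0524 ✓

Information cannot be created by processing; the function f can only lose information about X.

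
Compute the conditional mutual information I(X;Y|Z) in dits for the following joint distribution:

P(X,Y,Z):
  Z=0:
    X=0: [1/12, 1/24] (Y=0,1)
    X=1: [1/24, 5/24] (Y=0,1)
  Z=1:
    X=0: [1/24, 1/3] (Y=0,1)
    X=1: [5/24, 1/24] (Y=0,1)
0.0971 dits

Conditional mutual information: I(X;Y|Z) = H(X|Z) + H(Y|Z) - H(X,Y|Z)

H(Z) = 0.2873
H(X,Z) = 0.5737 → H(X|Z) = 0.2863
H(Y,Z) = 0.5737 → H(Y|Z) = 0.2863
H(X,Y,Z) = 0.7629 → H(X,Y|Z) = 0.4755

I(X;Y|Z) = 0.2863 + 0.2863 - 0.4755 = 0.0971 dits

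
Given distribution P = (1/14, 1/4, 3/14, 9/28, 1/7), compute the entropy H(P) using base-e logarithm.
1.5080 nats

Shannon entropy is H(X) = -Σ p(x) log p(x).

For P = (1/14, 1/4, 3/14, 9/28, 1/7):
H = -1/14 × log_e(1/14) -1/4 × log_e(1/4) -3/14 × log_e(3/14) -9/28 × log_e(9/28) -1/7 × log_e(1/7)
H = 1.5080 nats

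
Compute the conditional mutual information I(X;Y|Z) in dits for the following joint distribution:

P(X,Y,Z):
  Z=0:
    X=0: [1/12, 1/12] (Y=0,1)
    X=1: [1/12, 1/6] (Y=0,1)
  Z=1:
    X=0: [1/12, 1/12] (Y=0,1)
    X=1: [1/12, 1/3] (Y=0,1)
0.0133 dits

Conditional mutual information: I(X;Y|Z) = H(X|Z) + H(Y|Z) - H(X,Y|Z)

H(Z) = 0.2950
H(X,Z) = 0.5683 → H(X|Z) = 0.2734
H(Y,Z) = 0.5683 → H(Y|Z) = 0.2734
H(X,Y,Z) = 0.8283 → H(X,Y|Z) = 0.5334

I(X;Y|Z) = 0.2734 + 0.2734 - 0.5334 = 0.0133 dits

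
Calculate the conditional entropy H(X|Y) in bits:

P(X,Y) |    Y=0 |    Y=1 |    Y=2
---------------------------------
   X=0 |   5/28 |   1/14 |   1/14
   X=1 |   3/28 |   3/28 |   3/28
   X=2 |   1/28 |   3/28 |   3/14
1.4444 bits

Using the chain rule: H(X|Y) = H(X,Y) - H(Y)

First, compute H(X,Y) = 3.0167 bits

Marginal P(Y) = (9/28, 2/7, 11/28)
H(Y) = 1.5722 bits

H(X|Y) = H(X,Y) - H(Y) = 3.0167 - 1.5722 = 1.4444 bits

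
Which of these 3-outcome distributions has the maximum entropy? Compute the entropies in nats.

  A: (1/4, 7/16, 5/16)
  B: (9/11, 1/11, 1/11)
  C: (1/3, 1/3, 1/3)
C

For a discrete distribution over n outcomes, entropy is maximized by the uniform distribution.

Computing entropies:
H(A) = 1.0717 nats
H(B) = 0.6002 nats
H(C) = 1.0986 nats

The uniform distribution (where all probabilities equal 1/3) achieves the maximum entropy of log_e(3) = 1.0986 nats.

Distribution C has the highest entropy.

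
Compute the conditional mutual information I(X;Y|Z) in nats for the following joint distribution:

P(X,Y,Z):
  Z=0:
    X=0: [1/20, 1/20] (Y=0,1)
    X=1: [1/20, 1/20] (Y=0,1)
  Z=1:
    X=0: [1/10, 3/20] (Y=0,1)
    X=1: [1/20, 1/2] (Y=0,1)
0.0503 nats

Conditional mutual information: I(X;Y|Z) = H(X|Z) + H(Y|Z) - H(X,Y|Z)

H(Z) = 0.5004
H(X,Z) = 1.1359 → H(X|Z) = 0.6355
H(Y,Z) = 1.0251 → H(Y|Z) = 0.5247
H(X,Y,Z) = 1.6103 → H(X,Y|Z) = 1.1099

I(X;Y|Z) = 0.6355 + 0.5247 - 1.1099 = 0.0503 nats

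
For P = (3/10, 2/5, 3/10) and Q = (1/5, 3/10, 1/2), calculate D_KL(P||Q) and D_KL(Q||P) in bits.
D_KL(P||Q) = 0.1204, D_KL(Q||P) = 0.1270

KL divergence is not symmetric: D_KL(P||Q) ≠ D_KL(Q||P) in general.

D_KL(P||Q) = 0.1204 bits
D_KL(Q||P) = 0.1270 bits

No, they are not equal!

This asymmetry is why KL divergence is not a true distance metric.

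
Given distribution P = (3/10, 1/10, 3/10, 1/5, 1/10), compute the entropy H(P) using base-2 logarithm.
2.1710 bits

Shannon entropy is H(X) = -Σ p(x) log p(x).

For P = (3/10, 1/10, 3/10, 1/5, 1/10):
H = -3/10 × log_2(3/10) -1/10 × log_2(1/10) -3/10 × log_2(3/10) -1/5 × log_2(1/5) -1/10 × log_2(1/10)
H = 2.1710 bits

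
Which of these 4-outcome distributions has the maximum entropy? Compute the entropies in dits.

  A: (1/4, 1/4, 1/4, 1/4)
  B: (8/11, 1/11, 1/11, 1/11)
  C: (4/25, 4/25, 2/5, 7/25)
A

For a discrete distribution over n outcomes, entropy is maximized by the uniform distribution.

Computing entropies:
H(A) = 0.6021 dits
H(B) = 0.3846 dits
H(C) = 0.5687 dits

The uniform distribution (where all probabilities equal 1/4) achieves the maximum entropy of log_10(4) = 0.6021 dits.

Distribution A has the highest entropy.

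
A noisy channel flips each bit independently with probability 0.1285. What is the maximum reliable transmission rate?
0.4467 bits

For a binary symmetric channel (BSC) with error probability p:
Capacity C = 1 - H(p) bits per symbol

where H(p) = -p log₂(p) - (1-p) log₂(1-p) is the binary entropy function.

H(0.1285) = 0.5533 bits
C = 1 - 0.5533 = 0.4467 bits per symbol

This means we can reliably transmit up to 0.4467 bits of information per channel use.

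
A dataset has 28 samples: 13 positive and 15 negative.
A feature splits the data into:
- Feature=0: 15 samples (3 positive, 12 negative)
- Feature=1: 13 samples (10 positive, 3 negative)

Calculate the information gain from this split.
0.2477 bits

Information Gain = H(Y) - H(Y|Feature)

Before split:
P(positive) = 13/28 = 0.4643
H(Y) = 0.9963 bits

After split:
Feature=0: H = 0.7219 bits (weight = 15/28)
Feature=1: H = 0.7793 bits (weight = 13/28)
H(Y|Feature) = (15/28)×0.7219 + (13/28)×0.7793 = 0.7486 bits

Information Gain = 0.9963 - 0.7486 = 0.2477 bits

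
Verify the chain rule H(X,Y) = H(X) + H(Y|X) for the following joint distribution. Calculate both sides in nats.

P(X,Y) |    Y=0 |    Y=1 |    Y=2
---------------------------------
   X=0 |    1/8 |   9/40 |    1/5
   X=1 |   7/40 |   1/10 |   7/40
H(X,Y) = 1.7577, H(X) = 0.6881, H(Y|X) = 1.0696 (all in nats)

Chain rule: H(X,Y) = H(X) + H(Y|X)

Left side — joint entropy directly:
H(X,Y) = -Σ p(x,y) log p(x,y) = 1.7577 nats

Right side — compute H(Y|X) from the conditional distributions:
P(X) = (11/20, 9/20), so H(X) = 0.6881 nats
H(Y|X) = Σ_x P(X=x) · H(Y|X=x):
  P(Y|X=0) = (5/22, 9/22, 4/11), H(Y|X=0) = 1.0702, weight P(X=0) = 11/20
  P(Y|X=1) = (7/18, 2/9, 7/18), H(Y|X=1) = 1.0688, weight P(X=1) = 9/20
H(Y|X) = 1.0696 nats

H(X) + H(Y|X) = 0.6881 + 1.0696 = 1.7577 nats

Both sides equal 1.7577 nats. ✓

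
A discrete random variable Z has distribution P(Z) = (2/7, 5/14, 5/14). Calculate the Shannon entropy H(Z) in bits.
1.5774 bits

Shannon entropy is H(X) = -Σ p(x) log p(x).

For P = (2/7, 5/14, 5/14):
H = -2/7 × log_2(2/7) -5/14 × log_2(5/14) -5/14 × log_2(5/14)
H = 1.5774 bits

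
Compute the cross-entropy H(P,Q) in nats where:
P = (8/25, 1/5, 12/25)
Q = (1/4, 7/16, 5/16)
1.1673 nats

Cross-entropy: H(P,Q) = -Σ p(x) log q(x)

Alternatively: H(P,Q) = H(P) + D_KL(P||Q)
H(P) = 1.0388 nats
D_KL(P||Q) = 0.1285 nats

H(P,Q) = 1.0388 + 0.1285 = 1.1673 nats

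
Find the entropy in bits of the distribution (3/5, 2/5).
0.9710 bits

Shannon entropy is H(X) = -Σ p(x) log p(x).

For P = (3/5, 2/5):
H = -3/5 × log_2(3/5) -2/5 × log_2(2/5)
H = 0.9710 bits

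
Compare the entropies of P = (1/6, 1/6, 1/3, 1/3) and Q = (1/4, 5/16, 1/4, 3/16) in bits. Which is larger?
Q

Computing entropies in bits:
H(P) = 1.9183
H(Q) = 1.9772

Distribution Q has higher entropy.

Intuition: The distribution closer to uniform (more spread out) has higher entropy.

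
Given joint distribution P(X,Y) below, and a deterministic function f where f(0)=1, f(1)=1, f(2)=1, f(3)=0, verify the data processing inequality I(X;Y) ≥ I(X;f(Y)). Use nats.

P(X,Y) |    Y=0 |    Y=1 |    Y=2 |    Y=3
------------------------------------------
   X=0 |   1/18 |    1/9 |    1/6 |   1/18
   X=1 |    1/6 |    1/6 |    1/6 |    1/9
I(X;Y) = 0.0192, I(X;f(Y)) = 0.0013, inequality holds: 0.0192 ≥ 0.0013

Data Processing Inequality: For any Markov chain X → Y → Z, we have I(X;Y) ≥ I(X;Z).

Here Z = f(Y) is a deterministic function of Y, forming X → Y → Z.

Original I(X;Y) = 0.0192 nats

After applying f:
P(X,Z) where Z=f(Y):
- P(X,Z=0) = P(X,Y=3)
- P(X,Z=1) = P(X,Y=0) + P(X,Y=1) + P(X,Y=2)

I(X;Z) = I(X;f(Y)) = 0.0013 nats

Verification: 0.0192 ≥ 0.0013 ✓

Information cannot be created by processing; the function f can only lose information about X.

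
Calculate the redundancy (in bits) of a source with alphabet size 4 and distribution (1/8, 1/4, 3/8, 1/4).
0.0944 bits

Redundancy measures how far a source is from maximum entropy:
R = H_max - H(X)

Maximum entropy for 4 symbols: H_max = log_2(4) = 2.0000 bits
Actual entropy: H(X) = 1.9056 bits
Redundancy: R = 2.0000 - 1.9056 = 0.0944 bits

This redundancy represents potential for compression: the source could be compressed by 0.0944 bits per symbol.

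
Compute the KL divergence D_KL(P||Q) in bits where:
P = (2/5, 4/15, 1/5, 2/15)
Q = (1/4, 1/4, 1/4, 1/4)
0.1108 bits

KL divergence: D_KL(P||Q) = Σ p(x) log(p(x)/q(x))

Computing term by term:
  x=0: 2/5 × log_2[(2/5)/(1/4)] = 2/5 × 0.6781 = 0.2712
  x=1: 4/15 × log_2[(4/15)/(1/4)] = 4/15 × 0.0931 = 0.0248
  x=2: 1/5 × log_2[(1/5)/(1/4)] = 1/5 × -0.3219 = -0.0644
  x=3: 2/15 × log_2[(2/15)/(1/4)] = 2/15 × -0.9069 = -0.1209

D_KL(P||Q) = 0.1108 bits

Note: KL divergence is always non-negative and equals 0 iff P = Q.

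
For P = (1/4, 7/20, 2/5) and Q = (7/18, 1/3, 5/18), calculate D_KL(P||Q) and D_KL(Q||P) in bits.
D_KL(P||Q) = 0.0757, D_KL(Q||P) = 0.0783

KL divergence is not symmetric: D_KL(P||Q) ≠ D_KL(Q||P) in general.

D_KL(P||Q) = 0.0757 bits
D_KL(Q||P) = 0.0783 bits

No, they are not equal!

This asymmetry is why KL divergence is not a true distance metric.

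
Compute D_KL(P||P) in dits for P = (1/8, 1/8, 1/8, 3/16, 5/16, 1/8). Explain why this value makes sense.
0.0000 dits

KL divergence satisfies the Gibbs inequality: D_KL(P||Q) ≥ 0 for all distributions P, Q.

D_KL(P||Q) = Σ p(x) log(p(x)/q(x))
Each term is p(x) × log_10(p(x)/p(x)) = p(x) × log_10(1) = 0, so the sum is 0.
D_KL(P||Q) = 0.0000 dits

When P = Q, the KL divergence is exactly 0, as there is no 'divergence' between identical distributions.

This non-negativity is a fundamental property: relative entropy cannot be negative because it measures how different Q is from P.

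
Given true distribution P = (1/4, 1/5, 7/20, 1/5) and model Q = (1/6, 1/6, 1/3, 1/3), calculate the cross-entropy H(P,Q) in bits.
2.0350 bits

Cross-entropy: H(P,Q) = -Σ p(x) log q(x)

Alternatively: H(P,Q) = H(P) + D_KL(P||Q)
H(P) = 1.9589 bits
D_KL(P||Q) = 0.0761 bits

H(P,Q) = 1.9589 + 0.0761 = 2.0350 bits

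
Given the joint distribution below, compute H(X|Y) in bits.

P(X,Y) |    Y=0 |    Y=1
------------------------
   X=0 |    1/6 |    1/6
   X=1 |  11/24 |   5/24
0.8946 bits

Using the chain rule: H(X|Y) = H(X,Y) - H(Y)

First, compute H(X,Y) = 1.8490 bits

Marginal P(Y) = (5/8, 3/8)
H(Y) = 0.9544 bits

H(X|Y) = H(X,Y) - H(Y) = 1.8490 - 0.9544 = 0.8946 bits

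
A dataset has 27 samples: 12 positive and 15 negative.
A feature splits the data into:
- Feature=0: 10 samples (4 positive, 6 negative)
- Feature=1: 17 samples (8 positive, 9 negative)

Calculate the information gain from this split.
0.0034 bits

Information Gain = H(Y) - H(Y|Feature)

Before split:
P(positive) = 12/27 = 0.4444
H(Y) = 0.9911 bits

After split:
Feature=0: H = 0.9710 bits (weight = 10/27)
Feature=1: H = 0.9975 bits (weight = 17/27)
H(Y|Feature) = (10/27)×0.9710 + (17/27)×0.9975 = 0.9877 bits

Information Gain = 0.9911 - 0.9877 = 0.0034 bits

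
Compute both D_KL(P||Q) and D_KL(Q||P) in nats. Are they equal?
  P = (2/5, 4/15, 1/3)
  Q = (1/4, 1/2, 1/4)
D_KL(P||Q) = 0.1163, D_KL(Q||P) = 0.1249

KL divergence is not symmetric: D_KL(P||Q) ≠ D_KL(Q||P) in general.

D_KL(P||Q) = 0.1163 nats
D_KL(Q||P) = 0.1249 nats

No, they are not equal!

This asymmetry is why KL divergence is not a true distance metric.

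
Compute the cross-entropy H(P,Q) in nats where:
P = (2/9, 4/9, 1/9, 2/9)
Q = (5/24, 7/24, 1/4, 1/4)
1.3583 nats

Cross-entropy: H(P,Q) = -Σ p(x) log q(x)

Alternatively: H(P,Q) = H(P) + D_KL(P||Q)
H(P) = 1.2730 nats
D_KL(P||Q) = 0.0853 nats

H(P,Q) = 1.2730 + 0.0853 = 1.3583 nats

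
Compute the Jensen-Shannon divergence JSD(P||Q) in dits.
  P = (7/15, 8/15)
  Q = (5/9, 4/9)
0.0017 dits

Jensen-Shannon divergence is:
JSD(P||Q) = 0.5 × D_KL(P||M) + 0.5 × D_KL(Q||M)
where M = 0.5 × (P + Q) is the mixture distribution.

M = 0.5 × (7/15, 8/15) + 0.5 × (5/9, 4/9) = (0.511111, 0.488889)

D_KL(P||M) = 0.0017 dits
D_KL(Q||M) = 0.0017 dits

JSD(P||Q) = 0.5 × 0.0017 + 0.5 × 0.0017 = 0.0017 dits

Unlike KL divergence, JSD is symmetric and bounded: 0 ≤ JSD ≤ log(2).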